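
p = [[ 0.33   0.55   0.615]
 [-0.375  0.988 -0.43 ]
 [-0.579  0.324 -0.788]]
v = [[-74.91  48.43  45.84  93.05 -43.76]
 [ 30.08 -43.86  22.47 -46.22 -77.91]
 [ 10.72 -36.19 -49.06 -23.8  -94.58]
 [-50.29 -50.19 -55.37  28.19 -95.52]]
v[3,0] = -50.29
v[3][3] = 28.19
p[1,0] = -0.375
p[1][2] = -0.43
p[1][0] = -0.375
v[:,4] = [-43.76, -77.91, -94.58, -95.52]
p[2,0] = -0.579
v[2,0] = 10.72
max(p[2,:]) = 0.324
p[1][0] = -0.375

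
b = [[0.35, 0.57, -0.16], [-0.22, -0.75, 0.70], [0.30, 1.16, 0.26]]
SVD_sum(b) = [[0.20, 0.63, -0.12], [-0.27, -0.83, 0.15], [0.35, 1.06, -0.2]] + [[0.0, -0.01, -0.05], [-0.0, 0.10, 0.54], [-0.00, 0.08, 0.46]] + [[0.15,-0.05,0.01], [0.05,-0.02,0.0], [-0.05,0.01,-0.00]]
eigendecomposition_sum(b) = [[0.10,0.43,-0.20], [-0.22,-0.94,0.44], [0.16,0.68,-0.32]] + [[0.22, 0.06, -0.06], [-0.06, -0.01, 0.02], [-0.01, -0.0, 0.0]] + [[0.03, 0.09, 0.10], [0.06, 0.2, 0.24], [0.15, 0.48, 0.58]]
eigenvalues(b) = [-1.16, 0.21, 0.81]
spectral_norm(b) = 1.59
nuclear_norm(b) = 2.48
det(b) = -0.20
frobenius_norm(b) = 1.75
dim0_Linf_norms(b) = [0.35, 1.16, 0.7]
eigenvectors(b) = [[-0.35, 0.97, 0.16], [0.76, -0.25, 0.39], [-0.55, -0.04, 0.91]]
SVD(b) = [[0.42,-0.07,-0.90], [-0.56,0.76,-0.32], [0.71,0.64,0.28]] @ diag([1.5884170056101266, 0.724738456257023, 0.1696631554308259]) @ [[0.31, 0.94, -0.17], [-0.0, 0.18, 0.98], [-0.95, 0.30, -0.06]]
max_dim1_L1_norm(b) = 1.72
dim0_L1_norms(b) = [0.87, 2.48, 1.12]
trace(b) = -0.14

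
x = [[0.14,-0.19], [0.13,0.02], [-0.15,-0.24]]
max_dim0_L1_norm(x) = 0.45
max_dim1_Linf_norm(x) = 0.24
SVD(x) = [[0.45, 0.81],  [-0.18, 0.5],  [0.87, -0.31]] @ diag([0.312746463481911, 0.23513751206380862]) @ [[-0.30, -0.96], [0.96, -0.30]]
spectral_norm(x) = 0.31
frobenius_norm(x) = 0.39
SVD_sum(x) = [[-0.04, -0.13], [0.02, 0.05], [-0.08, -0.26]] + [[0.18, -0.06], [0.11, -0.03], [-0.07, 0.02]]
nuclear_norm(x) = 0.55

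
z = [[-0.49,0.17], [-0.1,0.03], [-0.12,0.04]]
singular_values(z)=[0.54, 0.0]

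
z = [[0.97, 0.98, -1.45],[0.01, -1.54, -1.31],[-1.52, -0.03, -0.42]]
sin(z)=[[0.16, 0.41, -1.02], [0.3, -1.18, -0.27], [-0.87, -0.23, -0.63]]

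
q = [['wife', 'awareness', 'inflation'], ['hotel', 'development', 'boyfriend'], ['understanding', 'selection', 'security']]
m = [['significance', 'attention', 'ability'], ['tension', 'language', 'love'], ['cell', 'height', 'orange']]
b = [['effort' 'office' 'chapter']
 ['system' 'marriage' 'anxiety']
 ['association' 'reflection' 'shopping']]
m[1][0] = 'tension'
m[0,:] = ['significance', 'attention', 'ability']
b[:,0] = ['effort', 'system', 'association']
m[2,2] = 'orange'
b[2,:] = ['association', 'reflection', 'shopping']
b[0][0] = 'effort'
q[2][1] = 'selection'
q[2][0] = 'understanding'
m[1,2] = 'love'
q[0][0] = 'wife'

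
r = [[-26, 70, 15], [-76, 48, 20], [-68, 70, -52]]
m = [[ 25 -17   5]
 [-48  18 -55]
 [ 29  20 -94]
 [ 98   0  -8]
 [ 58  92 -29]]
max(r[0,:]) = 70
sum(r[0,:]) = 59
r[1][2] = 20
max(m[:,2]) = 5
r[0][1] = 70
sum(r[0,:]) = 59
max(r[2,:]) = 70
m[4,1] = 92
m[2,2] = -94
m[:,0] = [25, -48, 29, 98, 58]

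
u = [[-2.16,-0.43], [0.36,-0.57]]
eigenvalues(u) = [-2.06, -0.67]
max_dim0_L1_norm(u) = 2.52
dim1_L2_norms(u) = [2.2, 0.67]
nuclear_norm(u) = 2.84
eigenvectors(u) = [[-0.97, 0.28], [0.24, -0.96]]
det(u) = 1.39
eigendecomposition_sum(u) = [[-2.21, -0.64], [0.54, 0.16]] + [[0.05, 0.21],  [-0.18, -0.73]]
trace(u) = -2.73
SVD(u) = [[-0.99, 0.12], [0.12, 0.99]] @ diag([2.216773234073737, 0.6252330994871156]) @ [[0.99, 0.16], [0.16, -0.99]]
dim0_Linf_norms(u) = [2.16, 0.57]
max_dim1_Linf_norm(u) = 2.16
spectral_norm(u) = 2.22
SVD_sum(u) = [[-2.17, -0.36], [0.26, 0.04]] + [[0.01,  -0.07], [0.10,  -0.61]]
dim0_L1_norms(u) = [2.52, 1.0]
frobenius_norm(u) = 2.30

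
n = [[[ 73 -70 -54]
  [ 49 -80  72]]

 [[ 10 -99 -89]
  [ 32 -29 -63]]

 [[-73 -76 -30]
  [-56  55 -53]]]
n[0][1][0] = 49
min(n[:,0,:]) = -99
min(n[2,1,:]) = -56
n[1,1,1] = -29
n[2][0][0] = -73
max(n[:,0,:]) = 73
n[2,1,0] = -56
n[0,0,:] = [73, -70, -54]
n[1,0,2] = -89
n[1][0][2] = -89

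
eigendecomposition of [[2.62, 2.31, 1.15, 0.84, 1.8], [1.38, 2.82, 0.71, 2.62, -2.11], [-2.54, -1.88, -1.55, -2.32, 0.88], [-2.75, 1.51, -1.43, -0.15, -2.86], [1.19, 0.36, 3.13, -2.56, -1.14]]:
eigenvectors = [[0.36,-0.72,-0.32,-0.18,0.63], [0.7,-0.45,0.34,-0.32,-0.05], [-0.48,0.48,-0.36,0.6,-0.63], [0.3,0.20,0.11,0.68,-0.35], [-0.26,-0.01,0.80,0.18,-0.3]]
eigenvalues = [4.94, 3.09, -3.25, -2.16, -0.03]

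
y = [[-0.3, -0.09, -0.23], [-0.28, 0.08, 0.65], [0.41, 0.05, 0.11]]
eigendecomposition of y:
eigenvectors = [[(-0.24+0j), (-0.2-0.05j), (-0.2+0.05j)], [(-0.89+0j), (0.95+0j), (0.95-0j)], [(0.38+0j), (-0.08+0.22j), -0.08-0.22j]]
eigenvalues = [(-0.27+0j), (0.08+0.16j), (0.08-0.16j)]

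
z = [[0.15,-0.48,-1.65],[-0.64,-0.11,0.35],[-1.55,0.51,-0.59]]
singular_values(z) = [1.87, 1.7, 0.39]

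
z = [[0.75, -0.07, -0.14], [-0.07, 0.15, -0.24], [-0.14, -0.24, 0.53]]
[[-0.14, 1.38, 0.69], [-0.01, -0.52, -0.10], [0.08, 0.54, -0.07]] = z@[[-0.11, 2.30, 0.86], [0.27, 0.84, -0.46], [0.25, 2.01, -0.11]]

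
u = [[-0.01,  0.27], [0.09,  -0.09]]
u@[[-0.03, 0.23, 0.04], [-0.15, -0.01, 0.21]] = [[-0.04, -0.0, 0.06],[0.01, 0.02, -0.02]]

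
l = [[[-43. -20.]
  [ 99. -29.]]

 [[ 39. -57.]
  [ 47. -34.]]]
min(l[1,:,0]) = 39.0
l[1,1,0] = 47.0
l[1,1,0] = 47.0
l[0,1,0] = 99.0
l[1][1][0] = 47.0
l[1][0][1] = -57.0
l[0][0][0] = -43.0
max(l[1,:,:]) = 47.0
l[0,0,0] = -43.0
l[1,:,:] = [[39.0, -57.0], [47.0, -34.0]]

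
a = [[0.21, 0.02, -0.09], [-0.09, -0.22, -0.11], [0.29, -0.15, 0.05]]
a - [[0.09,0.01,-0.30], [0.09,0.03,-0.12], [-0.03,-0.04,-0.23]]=[[0.12, 0.01, 0.21],[-0.18, -0.25, 0.01],[0.32, -0.11, 0.28]]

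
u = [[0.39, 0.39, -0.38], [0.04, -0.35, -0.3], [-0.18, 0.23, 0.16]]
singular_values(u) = [0.67, 0.55, 0.12]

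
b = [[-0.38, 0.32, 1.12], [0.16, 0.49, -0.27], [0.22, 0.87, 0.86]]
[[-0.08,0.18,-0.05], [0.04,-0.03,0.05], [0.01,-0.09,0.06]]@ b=[[0.05,0.02,-0.18], [-0.01,0.04,0.1], [-0.01,0.01,0.09]]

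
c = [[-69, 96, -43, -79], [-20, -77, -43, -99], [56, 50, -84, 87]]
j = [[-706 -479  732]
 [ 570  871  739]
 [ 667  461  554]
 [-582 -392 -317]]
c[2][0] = 56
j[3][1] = -392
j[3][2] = -317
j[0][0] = -706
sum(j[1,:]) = 2180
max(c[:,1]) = 96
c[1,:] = [-20, -77, -43, -99]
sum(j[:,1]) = 461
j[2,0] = 667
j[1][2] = 739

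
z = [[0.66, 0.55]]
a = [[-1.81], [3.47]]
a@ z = [[-1.19, -1.00], [2.29, 1.91]]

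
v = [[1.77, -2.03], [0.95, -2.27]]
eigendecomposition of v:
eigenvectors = [[0.96, 0.50], [0.26, 0.86]]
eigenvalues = [1.22, -1.72]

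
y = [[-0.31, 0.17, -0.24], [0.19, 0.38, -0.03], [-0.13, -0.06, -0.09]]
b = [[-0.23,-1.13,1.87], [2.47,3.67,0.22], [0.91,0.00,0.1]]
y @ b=[[0.27, 0.97, -0.57],  [0.87, 1.18, 0.44],  [-0.2, -0.07, -0.27]]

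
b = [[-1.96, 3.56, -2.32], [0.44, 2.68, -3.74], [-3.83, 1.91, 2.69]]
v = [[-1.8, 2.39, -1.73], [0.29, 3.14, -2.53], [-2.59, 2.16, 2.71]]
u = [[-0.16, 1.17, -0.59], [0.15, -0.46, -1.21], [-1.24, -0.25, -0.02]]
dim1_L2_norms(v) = [3.46, 4.04, 4.33]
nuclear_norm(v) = 10.70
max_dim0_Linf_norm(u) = 1.24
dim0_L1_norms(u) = [1.55, 1.88, 1.82]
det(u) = 2.16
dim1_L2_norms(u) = [1.32, 1.3, 1.27]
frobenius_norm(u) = 2.25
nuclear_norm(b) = 11.91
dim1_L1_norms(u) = [1.92, 1.82, 1.51]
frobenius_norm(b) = 8.30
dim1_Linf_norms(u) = [1.17, 1.21, 1.24]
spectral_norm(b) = 6.25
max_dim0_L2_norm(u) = 1.35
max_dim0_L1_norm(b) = 8.75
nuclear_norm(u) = 3.88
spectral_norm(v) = 5.17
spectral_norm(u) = 1.38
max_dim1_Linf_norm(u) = 1.24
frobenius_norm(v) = 6.86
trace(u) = -0.64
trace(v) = 4.05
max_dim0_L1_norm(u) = 1.88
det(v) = -26.52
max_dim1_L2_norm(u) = 1.32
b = u + v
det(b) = -7.11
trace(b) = 3.41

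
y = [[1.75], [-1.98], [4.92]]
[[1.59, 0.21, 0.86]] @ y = [[6.60]]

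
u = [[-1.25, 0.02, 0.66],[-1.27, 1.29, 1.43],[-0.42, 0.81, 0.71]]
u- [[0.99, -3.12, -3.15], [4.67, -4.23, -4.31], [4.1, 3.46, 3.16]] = [[-2.24, 3.14, 3.81], [-5.94, 5.52, 5.74], [-4.52, -2.65, -2.45]]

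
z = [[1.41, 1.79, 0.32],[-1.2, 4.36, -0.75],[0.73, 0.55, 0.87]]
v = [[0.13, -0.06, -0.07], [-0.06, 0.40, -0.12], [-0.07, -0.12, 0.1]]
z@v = [[0.05,0.59,-0.28], [-0.37,1.91,-0.51], [0.00,0.07,-0.03]]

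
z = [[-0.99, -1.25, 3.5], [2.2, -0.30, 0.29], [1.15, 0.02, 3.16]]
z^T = [[-0.99, 2.2, 1.15], [-1.25, -0.30, 0.02], [3.50, 0.29, 3.16]]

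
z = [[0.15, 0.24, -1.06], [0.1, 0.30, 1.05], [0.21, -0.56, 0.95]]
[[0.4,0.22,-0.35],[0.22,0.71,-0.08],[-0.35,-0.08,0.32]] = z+[[0.25, -0.02, 0.71], [0.12, 0.41, -1.13], [-0.56, 0.48, -0.63]]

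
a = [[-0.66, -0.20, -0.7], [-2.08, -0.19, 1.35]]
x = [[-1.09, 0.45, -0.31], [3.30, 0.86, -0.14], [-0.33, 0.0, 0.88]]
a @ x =[[0.29, -0.47, -0.38], [1.19, -1.10, 1.86]]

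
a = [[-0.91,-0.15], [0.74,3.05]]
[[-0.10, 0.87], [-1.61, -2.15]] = a@[[0.21, -0.88], [-0.58, -0.49]]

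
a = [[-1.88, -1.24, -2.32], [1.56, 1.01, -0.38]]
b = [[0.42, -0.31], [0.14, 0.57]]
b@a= [[-1.27, -0.83, -0.86], [0.63, 0.4, -0.54]]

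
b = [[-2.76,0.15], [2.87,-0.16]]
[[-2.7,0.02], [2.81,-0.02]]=b @ [[0.98, 0.01], [0.01, 0.31]]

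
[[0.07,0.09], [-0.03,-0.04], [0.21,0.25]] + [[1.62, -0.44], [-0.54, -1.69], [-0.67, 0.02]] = [[1.69, -0.35],[-0.57, -1.73],[-0.46, 0.27]]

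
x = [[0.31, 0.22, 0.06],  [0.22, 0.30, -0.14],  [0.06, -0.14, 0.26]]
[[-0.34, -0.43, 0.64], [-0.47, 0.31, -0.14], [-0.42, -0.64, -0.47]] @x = [[-0.16,-0.29,0.21], [-0.09,0.01,-0.11], [-0.30,-0.22,-0.06]]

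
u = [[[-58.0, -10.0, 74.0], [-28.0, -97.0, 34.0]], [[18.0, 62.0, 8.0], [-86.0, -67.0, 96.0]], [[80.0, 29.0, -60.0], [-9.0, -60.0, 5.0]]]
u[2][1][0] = -9.0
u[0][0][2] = 74.0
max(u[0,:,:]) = 74.0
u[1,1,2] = 96.0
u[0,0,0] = -58.0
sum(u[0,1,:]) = -91.0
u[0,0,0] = -58.0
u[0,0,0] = -58.0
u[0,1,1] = -97.0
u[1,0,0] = 18.0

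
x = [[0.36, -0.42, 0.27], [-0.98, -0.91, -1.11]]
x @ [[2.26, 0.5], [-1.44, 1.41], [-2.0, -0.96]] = [[0.88, -0.67], [1.32, -0.71]]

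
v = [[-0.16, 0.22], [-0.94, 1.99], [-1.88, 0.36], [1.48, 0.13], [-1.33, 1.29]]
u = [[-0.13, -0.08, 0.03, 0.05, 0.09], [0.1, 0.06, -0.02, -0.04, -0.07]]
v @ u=[[0.04,0.03,-0.01,-0.02,-0.03], [0.32,0.19,-0.07,-0.13,-0.22], [0.28,0.17,-0.06,-0.11,-0.19], [-0.18,-0.11,0.04,0.07,0.12], [0.3,0.18,-0.07,-0.12,-0.21]]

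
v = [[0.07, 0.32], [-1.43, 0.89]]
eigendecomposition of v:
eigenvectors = [[(-0.26+0.34j), -0.26-0.34j],[-0.90+0.00j, (-0.9-0j)]]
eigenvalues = [(0.48+0.54j), (0.48-0.54j)]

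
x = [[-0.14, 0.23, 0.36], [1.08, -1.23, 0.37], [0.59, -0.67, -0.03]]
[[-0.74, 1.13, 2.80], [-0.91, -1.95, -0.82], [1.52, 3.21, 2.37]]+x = [[-0.88,1.36,3.16], [0.17,-3.18,-0.45], [2.11,2.54,2.34]]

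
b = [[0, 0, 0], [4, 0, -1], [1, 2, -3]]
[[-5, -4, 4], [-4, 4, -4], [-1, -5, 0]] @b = [[-12, 8, -8], [12, -8, 8], [-20, 0, 5]]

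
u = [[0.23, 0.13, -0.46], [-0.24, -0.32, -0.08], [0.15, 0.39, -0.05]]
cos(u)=[[1.02, 0.10, 0.05], [-0.01, 0.98, -0.07], [0.03, 0.06, 1.05]]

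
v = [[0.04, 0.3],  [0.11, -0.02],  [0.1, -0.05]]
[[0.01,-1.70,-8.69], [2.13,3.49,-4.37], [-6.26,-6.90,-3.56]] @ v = [[-1.06, 0.47], [0.03, 0.79], [-1.37, -1.56]]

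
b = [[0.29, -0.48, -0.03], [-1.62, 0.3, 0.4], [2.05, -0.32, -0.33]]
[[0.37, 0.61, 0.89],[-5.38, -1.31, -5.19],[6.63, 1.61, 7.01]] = b@ [[3.19,  0.65,  3.86], [1.25,  -0.87,  0.33], [-1.48,  0.01,  2.42]]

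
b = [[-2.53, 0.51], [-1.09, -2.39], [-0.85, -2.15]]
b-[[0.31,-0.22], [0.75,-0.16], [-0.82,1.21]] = [[-2.84,0.73], [-1.84,-2.23], [-0.03,-3.36]]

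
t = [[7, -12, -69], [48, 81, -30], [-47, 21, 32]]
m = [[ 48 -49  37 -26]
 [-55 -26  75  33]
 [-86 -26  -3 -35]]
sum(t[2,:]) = 6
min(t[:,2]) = -69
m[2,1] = -26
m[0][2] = 37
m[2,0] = -86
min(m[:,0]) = -86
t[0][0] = 7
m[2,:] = [-86, -26, -3, -35]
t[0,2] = -69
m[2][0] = -86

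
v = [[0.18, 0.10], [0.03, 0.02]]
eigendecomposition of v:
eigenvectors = [[0.99, -0.49], [0.17, 0.87]]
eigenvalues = [0.2, 0.0]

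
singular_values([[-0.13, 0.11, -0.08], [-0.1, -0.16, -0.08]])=[0.21, 0.19]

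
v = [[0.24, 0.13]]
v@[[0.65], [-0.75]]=[[0.06]]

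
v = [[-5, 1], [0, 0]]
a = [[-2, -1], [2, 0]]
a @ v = [[10, -2], [-10, 2]]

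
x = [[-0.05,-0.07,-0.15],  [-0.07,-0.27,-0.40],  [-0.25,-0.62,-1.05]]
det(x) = -0.000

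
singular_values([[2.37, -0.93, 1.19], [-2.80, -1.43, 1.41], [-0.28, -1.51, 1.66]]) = [3.92, 3.09, 0.0]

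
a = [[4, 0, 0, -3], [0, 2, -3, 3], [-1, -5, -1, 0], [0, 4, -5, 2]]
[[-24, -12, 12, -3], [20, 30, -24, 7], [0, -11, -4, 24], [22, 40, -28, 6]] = a @ [[-3, 0, 0, 0], [1, 3, 0, -4], [-2, -4, 4, -4], [4, 4, -4, 1]]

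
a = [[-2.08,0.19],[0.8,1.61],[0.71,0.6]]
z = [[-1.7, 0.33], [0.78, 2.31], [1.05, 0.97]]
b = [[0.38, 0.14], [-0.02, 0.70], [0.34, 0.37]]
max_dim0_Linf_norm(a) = 2.08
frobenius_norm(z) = 3.31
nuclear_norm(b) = 1.29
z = b + a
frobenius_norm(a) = 2.91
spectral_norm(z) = 2.81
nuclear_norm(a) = 4.01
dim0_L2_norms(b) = [0.51, 0.8]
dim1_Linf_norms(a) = [2.08, 1.61, 0.71]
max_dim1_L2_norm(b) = 0.7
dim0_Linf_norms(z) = [1.7, 2.31]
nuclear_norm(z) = 4.57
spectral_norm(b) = 0.84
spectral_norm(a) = 2.46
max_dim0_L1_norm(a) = 3.59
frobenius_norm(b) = 0.95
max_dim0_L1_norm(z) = 3.61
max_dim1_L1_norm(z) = 3.09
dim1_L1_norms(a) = [2.27, 2.41, 1.31]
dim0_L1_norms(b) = [0.74, 1.21]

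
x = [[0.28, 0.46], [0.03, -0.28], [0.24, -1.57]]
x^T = [[0.28, 0.03, 0.24], [0.46, -0.28, -1.57]]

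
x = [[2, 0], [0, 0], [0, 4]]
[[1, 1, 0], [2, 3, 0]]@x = [[2, 0], [4, 0]]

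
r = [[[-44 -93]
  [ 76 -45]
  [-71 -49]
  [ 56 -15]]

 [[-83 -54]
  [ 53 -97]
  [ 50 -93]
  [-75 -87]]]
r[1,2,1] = -93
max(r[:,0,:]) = -44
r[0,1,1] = -45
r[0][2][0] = -71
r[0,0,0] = -44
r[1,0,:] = [-83, -54]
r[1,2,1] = -93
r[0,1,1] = -45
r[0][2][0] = -71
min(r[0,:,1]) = -93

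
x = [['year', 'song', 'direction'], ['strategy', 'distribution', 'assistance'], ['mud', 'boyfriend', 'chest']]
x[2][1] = 'boyfriend'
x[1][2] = 'assistance'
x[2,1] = 'boyfriend'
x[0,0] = 'year'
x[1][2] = 'assistance'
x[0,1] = 'song'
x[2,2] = 'chest'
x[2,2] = 'chest'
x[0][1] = 'song'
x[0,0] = 'year'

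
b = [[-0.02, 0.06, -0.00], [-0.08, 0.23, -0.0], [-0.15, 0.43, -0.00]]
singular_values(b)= [0.52, 0.0, -0.0]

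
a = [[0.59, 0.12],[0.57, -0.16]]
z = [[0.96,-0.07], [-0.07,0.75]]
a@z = [[0.56,0.05], [0.56,-0.16]]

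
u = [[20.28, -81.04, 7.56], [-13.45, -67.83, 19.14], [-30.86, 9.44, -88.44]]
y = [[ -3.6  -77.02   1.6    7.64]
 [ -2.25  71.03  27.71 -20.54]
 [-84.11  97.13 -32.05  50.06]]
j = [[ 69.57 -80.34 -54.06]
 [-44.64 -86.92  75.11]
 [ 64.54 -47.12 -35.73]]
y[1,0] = -2.25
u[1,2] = 19.14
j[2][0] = 64.54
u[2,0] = -30.86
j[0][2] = -54.06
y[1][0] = -2.25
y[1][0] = -2.25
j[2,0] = 64.54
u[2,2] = -88.44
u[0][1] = -81.04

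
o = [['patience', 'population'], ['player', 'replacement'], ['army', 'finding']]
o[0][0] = 'patience'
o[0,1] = 'population'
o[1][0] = 'player'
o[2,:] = ['army', 'finding']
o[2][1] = 'finding'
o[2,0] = 'army'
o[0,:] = ['patience', 'population']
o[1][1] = 'replacement'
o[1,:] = ['player', 'replacement']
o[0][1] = 'population'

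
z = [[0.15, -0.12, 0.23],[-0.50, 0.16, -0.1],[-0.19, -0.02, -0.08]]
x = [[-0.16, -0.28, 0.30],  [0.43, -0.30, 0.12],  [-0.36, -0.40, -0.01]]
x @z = [[0.06,-0.03,-0.03], [0.19,-0.10,0.12], [0.15,-0.02,-0.04]]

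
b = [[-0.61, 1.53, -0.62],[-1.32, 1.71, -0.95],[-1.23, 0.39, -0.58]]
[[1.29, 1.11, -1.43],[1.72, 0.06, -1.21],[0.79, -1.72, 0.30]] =b@[[-0.68,2.29,-0.66],  [0.83,1.2,-1.16],  [0.63,-1.09,0.1]]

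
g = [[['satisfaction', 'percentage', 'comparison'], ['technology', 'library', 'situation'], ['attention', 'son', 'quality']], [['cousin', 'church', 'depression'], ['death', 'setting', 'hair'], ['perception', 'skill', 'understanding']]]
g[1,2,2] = 'understanding'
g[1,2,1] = 'skill'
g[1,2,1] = 'skill'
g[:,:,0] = [['satisfaction', 'technology', 'attention'], ['cousin', 'death', 'perception']]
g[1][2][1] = 'skill'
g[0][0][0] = 'satisfaction'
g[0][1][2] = 'situation'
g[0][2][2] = 'quality'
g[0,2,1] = 'son'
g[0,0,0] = 'satisfaction'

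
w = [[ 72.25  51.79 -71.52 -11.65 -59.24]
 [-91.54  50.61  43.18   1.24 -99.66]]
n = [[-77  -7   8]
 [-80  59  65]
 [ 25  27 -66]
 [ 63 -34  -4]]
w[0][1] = 51.79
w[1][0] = -91.54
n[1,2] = 65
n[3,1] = -34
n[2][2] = -66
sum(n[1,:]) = 44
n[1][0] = -80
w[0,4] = -59.24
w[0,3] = -11.65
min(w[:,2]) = -71.52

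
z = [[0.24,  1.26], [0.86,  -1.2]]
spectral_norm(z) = 1.80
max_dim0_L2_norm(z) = 1.74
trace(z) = -0.96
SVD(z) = [[-0.63, 0.77], [0.77, 0.63]] @ diag([1.8014054783713076, 0.7614054783713079]) @ [[0.29, -0.96], [0.96, 0.29]]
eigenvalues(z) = [0.79, -1.75]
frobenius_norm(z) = 1.96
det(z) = -1.37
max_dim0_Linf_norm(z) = 1.26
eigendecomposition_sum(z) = [[0.62, 0.39], [0.27, 0.17]] + [[-0.38, 0.87], [0.59, -1.37]]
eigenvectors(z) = [[0.92,  -0.54], [0.40,  0.84]]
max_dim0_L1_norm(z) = 2.46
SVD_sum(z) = [[-0.33, 1.09], [0.4, -1.34]] + [[0.57, 0.17],[0.46, 0.14]]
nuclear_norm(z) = 2.56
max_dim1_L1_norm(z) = 2.06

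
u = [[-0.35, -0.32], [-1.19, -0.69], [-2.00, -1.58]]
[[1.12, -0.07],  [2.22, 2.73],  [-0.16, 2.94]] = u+[[1.47, 0.25], [3.41, 3.42], [1.84, 4.52]]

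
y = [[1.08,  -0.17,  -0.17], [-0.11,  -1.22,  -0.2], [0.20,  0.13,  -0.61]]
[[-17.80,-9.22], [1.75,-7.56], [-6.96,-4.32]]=y @ [[-15.69,-6.66], [-1.01,5.79], [6.05,6.14]]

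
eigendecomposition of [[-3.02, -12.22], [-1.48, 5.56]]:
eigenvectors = [[-0.99, 0.76], [-0.14, -0.65]]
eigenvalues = [-4.77, 7.31]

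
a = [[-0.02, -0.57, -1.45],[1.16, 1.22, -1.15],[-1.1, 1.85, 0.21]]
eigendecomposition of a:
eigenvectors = [[(-0.76+0j), (-0.15-0.43j), (-0.15+0.43j)], [0.05+0.00j, (-0.68+0j), -0.68-0.00j], [(-0.65+0j), (-0.1+0.57j), (-0.1-0.57j)]]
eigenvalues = [(-1.22+0j), (1.32+1.71j), (1.32-1.71j)]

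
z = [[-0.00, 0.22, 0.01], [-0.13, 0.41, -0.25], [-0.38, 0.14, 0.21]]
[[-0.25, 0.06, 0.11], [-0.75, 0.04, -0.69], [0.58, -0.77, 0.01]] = z@[[-1.08, 1.79, 1.56], [-1.19, 0.28, 0.4], [1.62, -0.62, 2.6]]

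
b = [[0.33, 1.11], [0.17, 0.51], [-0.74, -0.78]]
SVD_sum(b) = [[0.53, 1.01], [0.25, 0.47], [-0.48, -0.92]] + [[-0.20, 0.10], [-0.08, 0.04], [-0.26, 0.14]]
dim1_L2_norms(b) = [1.16, 0.54, 1.08]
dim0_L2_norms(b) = [0.83, 1.45]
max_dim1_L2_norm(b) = 1.16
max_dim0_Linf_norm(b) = 1.11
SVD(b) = [[-0.7,-0.59], [-0.33,-0.23], [0.64,-0.77]] @ diag([1.6256702939460517, 0.3784125993956325]) @ [[-0.47,  -0.88],[0.88,  -0.47]]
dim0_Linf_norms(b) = [0.74, 1.11]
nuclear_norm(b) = 2.00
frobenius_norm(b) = 1.67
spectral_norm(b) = 1.63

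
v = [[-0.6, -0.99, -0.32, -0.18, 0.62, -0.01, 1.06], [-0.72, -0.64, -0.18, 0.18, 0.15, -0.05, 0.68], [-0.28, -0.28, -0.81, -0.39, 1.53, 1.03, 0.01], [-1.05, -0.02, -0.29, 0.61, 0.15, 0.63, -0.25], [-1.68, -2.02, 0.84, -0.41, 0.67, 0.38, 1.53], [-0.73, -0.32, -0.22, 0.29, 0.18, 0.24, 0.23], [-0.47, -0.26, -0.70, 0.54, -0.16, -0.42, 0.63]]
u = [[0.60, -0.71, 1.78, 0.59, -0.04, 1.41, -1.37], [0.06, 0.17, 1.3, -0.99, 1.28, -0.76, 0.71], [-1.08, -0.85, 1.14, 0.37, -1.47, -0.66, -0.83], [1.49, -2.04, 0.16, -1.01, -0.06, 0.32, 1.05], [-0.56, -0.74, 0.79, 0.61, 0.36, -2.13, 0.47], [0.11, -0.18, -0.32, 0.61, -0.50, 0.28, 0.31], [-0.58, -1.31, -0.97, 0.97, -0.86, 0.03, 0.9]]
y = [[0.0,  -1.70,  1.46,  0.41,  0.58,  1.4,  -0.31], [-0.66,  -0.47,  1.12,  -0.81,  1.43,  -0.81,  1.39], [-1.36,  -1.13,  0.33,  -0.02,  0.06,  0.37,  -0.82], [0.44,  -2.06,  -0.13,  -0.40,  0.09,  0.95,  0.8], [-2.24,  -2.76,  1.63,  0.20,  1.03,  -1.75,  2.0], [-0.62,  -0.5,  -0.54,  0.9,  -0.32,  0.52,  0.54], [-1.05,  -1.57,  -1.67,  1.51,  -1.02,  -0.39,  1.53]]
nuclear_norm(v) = 8.87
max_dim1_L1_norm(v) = 7.53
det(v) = -0.00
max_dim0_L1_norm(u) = 6.46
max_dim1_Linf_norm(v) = 2.02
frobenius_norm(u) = 6.49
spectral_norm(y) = 5.82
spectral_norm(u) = 3.22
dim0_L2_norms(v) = [2.37, 2.39, 1.46, 1.06, 1.81, 1.36, 2.11]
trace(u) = 2.44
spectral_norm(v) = 3.99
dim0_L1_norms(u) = [4.48, 6.0, 6.46, 5.15, 4.57, 5.59, 5.64]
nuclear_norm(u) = 14.98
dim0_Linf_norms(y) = [2.24, 2.76, 1.67, 1.51, 1.43, 1.75, 2.0]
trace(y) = 2.54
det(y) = 12.88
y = u + v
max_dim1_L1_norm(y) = 11.61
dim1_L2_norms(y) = [2.75, 2.68, 2.01, 2.48, 4.84, 1.55, 3.49]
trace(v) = 0.10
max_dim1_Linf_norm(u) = 2.13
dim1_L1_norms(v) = [3.78, 2.6, 4.33, 3.0, 7.53, 2.21, 3.18]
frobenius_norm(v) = 4.92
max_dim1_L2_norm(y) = 4.84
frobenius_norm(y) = 7.94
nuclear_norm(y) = 16.60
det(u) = 34.49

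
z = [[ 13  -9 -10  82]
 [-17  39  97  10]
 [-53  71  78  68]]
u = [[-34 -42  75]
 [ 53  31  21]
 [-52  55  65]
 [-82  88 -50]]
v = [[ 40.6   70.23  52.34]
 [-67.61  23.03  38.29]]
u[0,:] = [-34, -42, 75]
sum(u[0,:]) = -1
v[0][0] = 40.6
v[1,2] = 38.29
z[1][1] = 39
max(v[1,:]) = 38.29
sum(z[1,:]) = 129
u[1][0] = 53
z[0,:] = [13, -9, -10, 82]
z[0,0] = 13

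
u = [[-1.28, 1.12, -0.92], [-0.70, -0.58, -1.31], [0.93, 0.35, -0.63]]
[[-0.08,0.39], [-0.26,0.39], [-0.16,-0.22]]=u @ [[-0.05, -0.29], [0.04, -0.07], [0.21, -0.11]]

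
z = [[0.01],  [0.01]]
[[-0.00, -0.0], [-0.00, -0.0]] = z@[[-0.09,-0.02]]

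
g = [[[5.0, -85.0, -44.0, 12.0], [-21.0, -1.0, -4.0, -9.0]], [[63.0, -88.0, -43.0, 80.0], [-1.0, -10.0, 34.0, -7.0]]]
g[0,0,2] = -44.0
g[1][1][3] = -7.0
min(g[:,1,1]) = -10.0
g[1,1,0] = -1.0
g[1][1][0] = -1.0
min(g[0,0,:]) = -85.0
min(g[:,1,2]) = -4.0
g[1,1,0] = -1.0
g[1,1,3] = -7.0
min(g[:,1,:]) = -21.0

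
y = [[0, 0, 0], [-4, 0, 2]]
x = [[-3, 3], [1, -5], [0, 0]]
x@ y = [[-12, 0, 6], [20, 0, -10], [0, 0, 0]]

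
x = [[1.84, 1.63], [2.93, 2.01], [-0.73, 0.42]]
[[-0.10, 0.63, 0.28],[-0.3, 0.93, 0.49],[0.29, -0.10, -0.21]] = x @[[-0.26,0.22,0.23], [0.23,0.14,-0.09]]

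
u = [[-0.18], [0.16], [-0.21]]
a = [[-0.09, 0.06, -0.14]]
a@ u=[[0.06]]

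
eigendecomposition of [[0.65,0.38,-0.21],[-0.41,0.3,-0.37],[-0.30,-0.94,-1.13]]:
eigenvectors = [[(0.06+0j), -0.74+0.00j, -0.74-0.00j], [0.23+0.00j, (0.16-0.57j), 0.16+0.57j], [(0.97+0j), 0.10+0.29j, (0.1-0.29j)]]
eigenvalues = [(-1.37+0j), (0.59+0.38j), (0.59-0.38j)]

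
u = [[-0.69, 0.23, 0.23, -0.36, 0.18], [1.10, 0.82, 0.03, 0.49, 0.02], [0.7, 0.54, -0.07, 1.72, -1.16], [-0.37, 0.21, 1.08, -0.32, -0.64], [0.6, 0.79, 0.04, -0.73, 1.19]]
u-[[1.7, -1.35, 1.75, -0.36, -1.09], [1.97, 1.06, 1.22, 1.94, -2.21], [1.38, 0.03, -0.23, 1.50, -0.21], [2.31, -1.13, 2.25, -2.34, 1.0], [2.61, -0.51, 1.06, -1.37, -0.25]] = [[-2.39, 1.58, -1.52, 0.00, 1.27], [-0.87, -0.24, -1.19, -1.45, 2.23], [-0.68, 0.51, 0.16, 0.22, -0.95], [-2.68, 1.34, -1.17, 2.02, -1.64], [-2.01, 1.3, -1.02, 0.64, 1.44]]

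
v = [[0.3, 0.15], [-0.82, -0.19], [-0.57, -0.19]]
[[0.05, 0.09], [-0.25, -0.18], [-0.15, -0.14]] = v@[[0.41, 0.15], [-0.46, 0.31]]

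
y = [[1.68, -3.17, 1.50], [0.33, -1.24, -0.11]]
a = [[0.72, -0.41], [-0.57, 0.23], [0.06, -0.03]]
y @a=[[3.11, -1.46], [0.94, -0.42]]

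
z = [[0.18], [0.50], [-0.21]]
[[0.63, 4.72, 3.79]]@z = [[1.68]]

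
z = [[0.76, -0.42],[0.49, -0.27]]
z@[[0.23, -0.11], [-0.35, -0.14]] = [[0.32,  -0.02], [0.21,  -0.02]]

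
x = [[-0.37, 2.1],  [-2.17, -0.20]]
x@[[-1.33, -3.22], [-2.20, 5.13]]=[[-4.13, 11.96],[3.33, 5.96]]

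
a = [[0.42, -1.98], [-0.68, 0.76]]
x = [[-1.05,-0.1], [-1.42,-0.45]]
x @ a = [[-0.37,2.0], [-0.29,2.47]]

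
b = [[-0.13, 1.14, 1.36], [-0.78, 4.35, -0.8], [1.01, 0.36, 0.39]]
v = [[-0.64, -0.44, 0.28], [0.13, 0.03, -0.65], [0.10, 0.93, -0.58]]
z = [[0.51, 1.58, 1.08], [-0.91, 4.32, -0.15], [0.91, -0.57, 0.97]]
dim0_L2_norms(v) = [0.66, 1.03, 0.92]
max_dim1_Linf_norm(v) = 0.93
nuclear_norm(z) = 6.59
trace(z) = 5.80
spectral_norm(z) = 4.71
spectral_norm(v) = 1.35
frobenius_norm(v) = 1.53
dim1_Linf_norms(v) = [0.64, 0.65, 0.93]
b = v + z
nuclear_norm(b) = 7.18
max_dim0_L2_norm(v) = 1.03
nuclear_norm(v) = 2.36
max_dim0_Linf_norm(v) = 0.93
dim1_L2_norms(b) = [1.78, 4.49, 1.14]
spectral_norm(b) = 4.59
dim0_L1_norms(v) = [0.87, 1.4, 1.51]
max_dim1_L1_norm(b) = 5.93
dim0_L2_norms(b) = [1.28, 4.51, 1.63]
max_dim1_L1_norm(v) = 1.61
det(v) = -0.35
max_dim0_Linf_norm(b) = 4.35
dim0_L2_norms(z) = [1.38, 4.64, 1.46]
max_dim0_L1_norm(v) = 1.51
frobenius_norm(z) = 5.05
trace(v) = -1.19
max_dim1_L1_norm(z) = 5.38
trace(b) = 4.61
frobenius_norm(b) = 4.96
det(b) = -7.19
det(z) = -0.41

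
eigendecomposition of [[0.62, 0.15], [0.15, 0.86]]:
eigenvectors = [[-0.9, -0.43], [0.43, -0.9]]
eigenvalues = [0.55, 0.93]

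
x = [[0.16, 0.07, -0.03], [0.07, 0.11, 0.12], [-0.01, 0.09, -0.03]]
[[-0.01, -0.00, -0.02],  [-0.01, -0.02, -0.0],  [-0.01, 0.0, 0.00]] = x@ [[-0.01, -0.04, -0.14], [-0.12, 0.01, 0.02], [0.04, -0.12, 0.03]]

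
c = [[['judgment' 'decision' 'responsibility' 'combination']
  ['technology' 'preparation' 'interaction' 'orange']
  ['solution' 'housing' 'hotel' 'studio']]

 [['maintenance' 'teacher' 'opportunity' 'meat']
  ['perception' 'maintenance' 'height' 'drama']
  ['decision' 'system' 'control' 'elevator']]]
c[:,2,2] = ['hotel', 'control']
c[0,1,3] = 'orange'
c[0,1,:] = ['technology', 'preparation', 'interaction', 'orange']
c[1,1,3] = 'drama'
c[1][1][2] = 'height'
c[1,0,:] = ['maintenance', 'teacher', 'opportunity', 'meat']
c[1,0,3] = 'meat'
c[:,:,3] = [['combination', 'orange', 'studio'], ['meat', 'drama', 'elevator']]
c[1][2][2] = 'control'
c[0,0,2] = 'responsibility'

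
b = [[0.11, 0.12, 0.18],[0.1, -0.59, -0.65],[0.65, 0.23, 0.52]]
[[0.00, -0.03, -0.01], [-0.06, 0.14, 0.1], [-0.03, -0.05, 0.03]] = b@[[-0.10, 0.05, 0.14], [-0.01, -0.12, -0.01], [0.08, -0.10, -0.12]]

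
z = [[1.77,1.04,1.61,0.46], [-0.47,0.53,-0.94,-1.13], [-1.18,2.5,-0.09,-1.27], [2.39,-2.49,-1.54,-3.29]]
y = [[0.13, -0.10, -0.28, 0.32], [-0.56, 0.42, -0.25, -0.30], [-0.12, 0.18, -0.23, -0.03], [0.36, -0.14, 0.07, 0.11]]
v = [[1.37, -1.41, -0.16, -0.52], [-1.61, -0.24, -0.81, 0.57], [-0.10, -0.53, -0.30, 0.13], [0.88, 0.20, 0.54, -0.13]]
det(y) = -0.00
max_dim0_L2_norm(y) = 0.69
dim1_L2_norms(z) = [2.65, 1.63, 3.04, 5.01]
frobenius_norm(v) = 3.05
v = y @ z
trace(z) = -1.08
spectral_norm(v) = 2.58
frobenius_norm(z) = 6.64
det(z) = -11.00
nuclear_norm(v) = 4.40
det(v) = 0.01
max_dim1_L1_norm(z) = 9.71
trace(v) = 0.70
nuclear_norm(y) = 1.54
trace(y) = 0.43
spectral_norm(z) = 5.18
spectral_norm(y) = 0.95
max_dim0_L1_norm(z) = 6.56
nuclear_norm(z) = 11.24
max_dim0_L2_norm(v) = 2.29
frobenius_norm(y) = 1.06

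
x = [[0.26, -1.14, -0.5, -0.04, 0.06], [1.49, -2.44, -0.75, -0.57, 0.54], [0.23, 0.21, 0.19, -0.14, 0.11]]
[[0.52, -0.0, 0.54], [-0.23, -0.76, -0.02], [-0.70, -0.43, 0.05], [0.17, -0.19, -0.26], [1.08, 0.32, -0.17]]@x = [[0.26, -0.48, -0.16, -0.1, 0.09], [-1.2, 2.11, 0.68, 0.45, -0.43], [-0.81, 1.86, 0.68, 0.27, -0.27], [-0.3, 0.22, 0.01, 0.14, -0.12], [0.72, -2.05, -0.81, -0.2, 0.22]]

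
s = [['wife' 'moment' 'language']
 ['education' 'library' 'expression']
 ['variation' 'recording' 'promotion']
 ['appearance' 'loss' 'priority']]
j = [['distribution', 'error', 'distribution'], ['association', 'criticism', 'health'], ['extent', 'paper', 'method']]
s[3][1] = 'loss'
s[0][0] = 'wife'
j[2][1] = 'paper'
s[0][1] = 'moment'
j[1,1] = 'criticism'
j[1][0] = 'association'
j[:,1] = ['error', 'criticism', 'paper']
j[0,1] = 'error'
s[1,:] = ['education', 'library', 'expression']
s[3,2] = 'priority'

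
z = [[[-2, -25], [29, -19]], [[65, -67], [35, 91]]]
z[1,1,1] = 91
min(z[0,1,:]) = -19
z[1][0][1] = -67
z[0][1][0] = 29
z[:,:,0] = [[-2, 29], [65, 35]]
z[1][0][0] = 65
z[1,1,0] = 35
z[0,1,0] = 29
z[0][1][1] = -19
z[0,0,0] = -2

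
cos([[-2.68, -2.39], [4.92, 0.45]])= [[-0.19,-7.42], [15.27,9.52]]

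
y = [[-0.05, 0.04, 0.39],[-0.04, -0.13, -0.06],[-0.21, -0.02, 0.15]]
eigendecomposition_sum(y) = [[(-0.03+0.15j), (0.01+0.02j), 0.20-0.04j], [-0.01-0.03j, -0.00-0.00j, -0.04+0.02j], [(-0.11+0.02j), (-0.01+0.01j), 0.08+0.12j]] + [[-0.03-0.15j, 0.01-0.02j, 0.20+0.04j],[-0.01+0.03j, -0.00+0.00j, (-0.04-0.02j)],[(-0.11-0.02j), (-0.01-0.01j), (0.08-0.12j)]] + [[(0.01-0j), 0.02-0.00j, -0.00+0.00j],[-0.03+0.00j, (-0.12+0j), (0.01-0j)],[-0j, 0.01-0.00j, (-0+0j)]]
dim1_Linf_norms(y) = [0.39, 0.13, 0.21]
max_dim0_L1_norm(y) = 0.6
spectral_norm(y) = 0.44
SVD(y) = [[-0.88,0.32,-0.36], [0.13,-0.56,-0.82], [-0.46,-0.76,0.45]] @ diag([0.44272628641955303, 0.19985756001118413, 0.09669741992177448]) @ [[0.31, -0.10, -0.95], [0.83, 0.51, 0.22], [-0.46, 0.86, -0.24]]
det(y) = -0.01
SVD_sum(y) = [[-0.12,0.04,0.37],[0.02,-0.01,-0.05],[-0.06,0.02,0.19]] + [[0.05,0.03,0.01], [-0.09,-0.06,-0.02], [-0.13,-0.08,-0.03]] + [[0.02, -0.03, 0.01], [0.04, -0.07, 0.02], [-0.02, 0.04, -0.01]]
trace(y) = -0.03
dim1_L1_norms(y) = [0.48, 0.23, 0.38]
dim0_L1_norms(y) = [0.3, 0.19, 0.6]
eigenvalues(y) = [(0.04+0.27j), (0.04-0.27j), (-0.12+0j)]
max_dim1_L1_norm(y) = 0.48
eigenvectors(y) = [[(0.8+0j), 0.80-0.00j, (0.18+0j)], [(-0.16+0.06j), (-0.16-0.06j), -0.98+0.00j], [(0.21+0.54j), (0.21-0.54j), 0.07+0.00j]]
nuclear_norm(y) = 0.74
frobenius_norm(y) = 0.50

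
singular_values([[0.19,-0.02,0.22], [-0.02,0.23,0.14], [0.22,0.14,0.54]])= [0.68, 0.24, 0.05]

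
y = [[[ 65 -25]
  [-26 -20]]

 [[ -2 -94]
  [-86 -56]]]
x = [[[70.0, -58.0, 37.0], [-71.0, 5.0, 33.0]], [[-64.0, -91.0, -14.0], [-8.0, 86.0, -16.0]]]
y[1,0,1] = -94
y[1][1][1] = -56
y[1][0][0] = -2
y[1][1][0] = -86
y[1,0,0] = -2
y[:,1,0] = [-26, -86]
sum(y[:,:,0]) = -49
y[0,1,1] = -20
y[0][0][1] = -25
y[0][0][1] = -25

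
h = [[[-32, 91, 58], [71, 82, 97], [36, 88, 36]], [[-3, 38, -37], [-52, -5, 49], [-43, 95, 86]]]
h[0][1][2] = 97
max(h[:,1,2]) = 97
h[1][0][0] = -3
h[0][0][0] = -32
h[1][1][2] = 49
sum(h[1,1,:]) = -8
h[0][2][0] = 36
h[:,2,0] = [36, -43]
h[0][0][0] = -32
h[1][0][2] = -37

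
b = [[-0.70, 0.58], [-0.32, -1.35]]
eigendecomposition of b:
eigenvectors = [[(0.8+0j), 0.80-0.00j], [-0.45+0.39j, -0.45-0.39j]]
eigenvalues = [(-1.03+0.28j), (-1.03-0.28j)]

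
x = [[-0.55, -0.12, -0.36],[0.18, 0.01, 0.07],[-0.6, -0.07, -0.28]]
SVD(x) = [[-0.69, -0.71, -0.14], [0.20, -0.37, 0.91], [-0.69, 0.6, 0.4]] @ diag([0.9594486506453188, 0.08155290587550752, 0.002722189952538617]) @ [[0.87, 0.14, 0.48], [-0.48, 0.48, 0.74], [-0.13, -0.87, 0.48]]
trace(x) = -0.82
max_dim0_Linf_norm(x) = 0.6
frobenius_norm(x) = 0.96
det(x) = 0.00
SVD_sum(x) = [[-0.58, -0.09, -0.32], [0.17, 0.03, 0.09], [-0.58, -0.09, -0.32]] + [[0.03, -0.03, -0.04], [0.01, -0.01, -0.02], [-0.02, 0.02, 0.04]] + [[0.0, 0.00, -0.0], [-0.0, -0.00, 0.00], [-0.00, -0.00, 0.0]]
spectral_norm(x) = 0.96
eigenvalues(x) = [-0.87, 0.05, -0.0]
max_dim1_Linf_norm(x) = 0.6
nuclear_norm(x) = 1.04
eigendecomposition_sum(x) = [[-0.57, -0.1, -0.34], [0.16, 0.03, 0.09], [-0.56, -0.1, -0.33]] + [[0.02, -0.01, -0.02], [0.02, -0.01, -0.02], [-0.04, 0.03, 0.05]] + [[0.00, -0.00, -0.00], [0.0, -0.01, -0.00], [-0.00, 0.0, 0.0]]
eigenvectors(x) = [[0.70, -0.42, 0.11], [-0.2, -0.38, 0.88], [0.69, 0.83, -0.46]]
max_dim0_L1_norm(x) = 1.33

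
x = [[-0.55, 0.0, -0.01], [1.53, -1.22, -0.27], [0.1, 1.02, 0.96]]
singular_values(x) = [2.17, 1.2, 0.18]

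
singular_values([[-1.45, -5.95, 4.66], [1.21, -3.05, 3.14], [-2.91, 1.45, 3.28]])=[8.86, 4.47, 1.67]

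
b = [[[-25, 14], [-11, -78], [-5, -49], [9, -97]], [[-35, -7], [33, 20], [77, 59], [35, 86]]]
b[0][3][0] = 9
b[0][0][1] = 14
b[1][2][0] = 77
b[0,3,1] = -97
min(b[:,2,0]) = -5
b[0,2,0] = -5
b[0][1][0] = -11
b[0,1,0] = -11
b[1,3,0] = 35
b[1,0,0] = -35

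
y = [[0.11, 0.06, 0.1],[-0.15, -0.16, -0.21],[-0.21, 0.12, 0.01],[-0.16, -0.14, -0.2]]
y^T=[[0.11, -0.15, -0.21, -0.16], [0.06, -0.16, 0.12, -0.14], [0.10, -0.21, 0.01, -0.20]]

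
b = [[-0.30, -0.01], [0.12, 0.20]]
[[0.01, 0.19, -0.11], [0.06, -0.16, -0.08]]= b @ [[-0.05, -0.63, 0.38], [0.35, -0.40, -0.61]]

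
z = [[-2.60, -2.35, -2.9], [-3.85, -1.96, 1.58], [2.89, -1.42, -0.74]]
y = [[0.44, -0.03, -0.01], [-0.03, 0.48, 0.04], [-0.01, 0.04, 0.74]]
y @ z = [[-1.06, -0.96, -1.32], [-1.65, -0.93, 0.82], [2.01, -1.11, -0.46]]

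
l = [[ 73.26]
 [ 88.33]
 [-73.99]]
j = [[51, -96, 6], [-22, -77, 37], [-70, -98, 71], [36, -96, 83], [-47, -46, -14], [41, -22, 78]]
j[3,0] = 36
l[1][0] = 88.33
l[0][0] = 73.26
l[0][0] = 73.26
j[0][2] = 6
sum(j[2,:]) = -97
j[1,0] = -22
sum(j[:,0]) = -11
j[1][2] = 37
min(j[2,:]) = -98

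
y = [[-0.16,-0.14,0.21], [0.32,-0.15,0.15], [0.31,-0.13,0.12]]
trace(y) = -0.19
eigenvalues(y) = [(-0.25+0j), (0.03+0.02j), (0.03-0.02j)]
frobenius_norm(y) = 0.60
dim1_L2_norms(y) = [0.3, 0.38, 0.36]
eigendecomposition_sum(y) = [[(-0.18+0j), (-0.08+0j), (0.13-0j)], [(0.23-0j), 0.10-0.00j, (-0.17+0j)], [(0.23-0j), (0.1-0j), -0.17+0.00j]] + [[(0.01-0j), (-0.03+0.04j), (0.04-0.04j)], [(0.05-0.04j), -0.12+0.23j, 0.16-0.26j], [(0.04-0.03j), (-0.11+0.18j), 0.14-0.20j]] + [[0.01+0.00j, (-0.03-0.04j), (0.04+0.04j)], [0.05+0.04j, -0.12-0.23j, 0.16+0.26j], [0.04+0.03j, (-0.11-0.18j), (0.14+0.2j)]]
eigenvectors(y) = [[(0.49+0j), (-0.14-0.03j), (-0.14+0.03j)], [-0.62+0.00j, -0.76+0.00j, -0.76-0.00j], [(-0.62+0j), -0.63-0.04j, -0.63+0.04j]]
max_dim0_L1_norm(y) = 0.79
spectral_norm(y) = 0.52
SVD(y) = [[-0.02, -1.00, 0.06], [0.73, -0.05, -0.68], [0.68, 0.03, 0.73]] @ diag([0.523949426800912, 0.29928608002620977, 0.0022001039840930403]) @ [[0.86, -0.37, 0.36], [0.51, 0.48, -0.71], [-0.1, -0.79, -0.6]]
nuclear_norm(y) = 0.83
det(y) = -0.00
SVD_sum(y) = [[-0.01, 0.0, -0.00], [0.33, -0.14, 0.14], [0.31, -0.13, 0.13]] + [[-0.15,-0.14,0.21], [-0.01,-0.01,0.01], [0.0,0.00,-0.01]] + [[-0.0, -0.00, -0.00], [0.0, 0.0, 0.00], [-0.00, -0.0, -0.0]]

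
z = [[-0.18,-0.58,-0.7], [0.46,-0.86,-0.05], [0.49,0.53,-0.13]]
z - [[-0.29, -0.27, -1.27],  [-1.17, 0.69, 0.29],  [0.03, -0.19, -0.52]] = [[0.11,-0.31,0.57], [1.63,-1.55,-0.34], [0.46,0.72,0.39]]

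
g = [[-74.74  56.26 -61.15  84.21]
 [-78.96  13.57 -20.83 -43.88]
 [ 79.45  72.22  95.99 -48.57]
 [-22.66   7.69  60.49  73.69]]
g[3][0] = -22.66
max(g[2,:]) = 95.99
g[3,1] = 7.69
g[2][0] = 79.45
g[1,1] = 13.57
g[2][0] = 79.45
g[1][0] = -78.96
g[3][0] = -22.66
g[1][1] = 13.57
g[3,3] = 73.69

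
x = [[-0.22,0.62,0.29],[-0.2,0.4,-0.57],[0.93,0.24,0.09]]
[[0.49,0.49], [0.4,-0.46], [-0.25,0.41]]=x @ [[-0.43, 0.24], [0.67, 0.4], [-0.08, 1.0]]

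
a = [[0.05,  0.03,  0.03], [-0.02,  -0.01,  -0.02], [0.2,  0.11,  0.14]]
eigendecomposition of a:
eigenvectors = [[-0.21, 0.60, 0.23], [0.13, -0.76, 0.52], [-0.97, -0.25, -0.82]]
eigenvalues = [0.17, -0.0, 0.01]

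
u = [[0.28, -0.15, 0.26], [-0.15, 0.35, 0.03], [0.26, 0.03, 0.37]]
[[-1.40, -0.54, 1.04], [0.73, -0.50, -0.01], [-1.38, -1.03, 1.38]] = u@[[-1.13, -1.64, 1.07],  [1.87, -2.02, 0.18],  [-3.08, -1.46, 2.96]]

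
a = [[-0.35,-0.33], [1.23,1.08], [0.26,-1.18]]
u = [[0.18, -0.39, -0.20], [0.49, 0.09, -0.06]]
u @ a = [[-0.59, -0.24], [-0.08, 0.01]]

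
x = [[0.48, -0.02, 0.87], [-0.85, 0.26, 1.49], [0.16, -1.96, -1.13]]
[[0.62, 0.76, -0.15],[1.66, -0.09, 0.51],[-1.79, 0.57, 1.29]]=x @ [[-0.29,0.74,-0.6], [0.38,-0.49,-0.79], [0.88,0.45,0.14]]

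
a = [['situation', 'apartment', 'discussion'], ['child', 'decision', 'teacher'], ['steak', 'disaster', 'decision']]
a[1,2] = 'teacher'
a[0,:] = ['situation', 'apartment', 'discussion']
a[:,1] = ['apartment', 'decision', 'disaster']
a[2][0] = 'steak'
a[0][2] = 'discussion'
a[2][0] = 'steak'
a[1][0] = 'child'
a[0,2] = 'discussion'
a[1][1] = 'decision'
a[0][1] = 'apartment'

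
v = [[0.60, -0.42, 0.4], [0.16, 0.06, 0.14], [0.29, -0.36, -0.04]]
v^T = [[0.60,0.16,0.29], [-0.42,0.06,-0.36], [0.40,0.14,-0.04]]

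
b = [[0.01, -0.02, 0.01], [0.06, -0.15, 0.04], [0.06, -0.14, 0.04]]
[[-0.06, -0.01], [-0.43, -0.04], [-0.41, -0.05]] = b @ [[-2.10, -1.8],  [2.03, -0.22],  [0.01, 0.75]]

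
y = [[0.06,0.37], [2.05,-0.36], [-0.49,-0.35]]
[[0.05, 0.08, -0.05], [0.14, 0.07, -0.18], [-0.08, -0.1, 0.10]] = y @[[0.09, 0.07, -0.11], [0.11, 0.2, -0.13]]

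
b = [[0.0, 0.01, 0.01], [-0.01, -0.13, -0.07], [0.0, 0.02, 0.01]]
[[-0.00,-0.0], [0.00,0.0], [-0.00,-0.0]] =b@ [[-0.01, -0.01], [-0.00, -0.00], [-0.02, -0.03]]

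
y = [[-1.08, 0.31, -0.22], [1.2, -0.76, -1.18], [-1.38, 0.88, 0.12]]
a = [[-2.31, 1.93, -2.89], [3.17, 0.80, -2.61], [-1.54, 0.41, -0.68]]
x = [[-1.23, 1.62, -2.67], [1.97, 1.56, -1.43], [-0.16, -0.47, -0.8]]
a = y + x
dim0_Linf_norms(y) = [1.38, 0.88, 1.18]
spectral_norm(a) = 4.47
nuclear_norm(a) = 8.88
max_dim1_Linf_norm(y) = 1.38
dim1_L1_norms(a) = [7.13, 6.58, 2.63]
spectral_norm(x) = 3.76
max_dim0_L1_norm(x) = 4.9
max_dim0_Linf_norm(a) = 3.17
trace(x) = -0.47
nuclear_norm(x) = 6.95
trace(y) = -1.72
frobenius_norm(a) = 6.16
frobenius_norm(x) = 4.53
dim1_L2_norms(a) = [4.17, 4.18, 1.73]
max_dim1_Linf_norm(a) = 3.17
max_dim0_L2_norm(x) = 3.13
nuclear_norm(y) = 3.74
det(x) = 7.09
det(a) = 3.39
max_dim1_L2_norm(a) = 4.18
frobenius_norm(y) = 2.72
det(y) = -0.56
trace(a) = -2.19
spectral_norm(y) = 2.53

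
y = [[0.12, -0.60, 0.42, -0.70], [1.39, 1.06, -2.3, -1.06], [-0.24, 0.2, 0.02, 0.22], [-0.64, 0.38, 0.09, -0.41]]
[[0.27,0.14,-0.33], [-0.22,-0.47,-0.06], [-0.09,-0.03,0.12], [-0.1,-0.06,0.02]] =y@[[0.27, 0.17, -0.28], [-0.02, 0.04, -0.04], [0.31, 0.33, -0.29], [-0.13, -0.01, 0.28]]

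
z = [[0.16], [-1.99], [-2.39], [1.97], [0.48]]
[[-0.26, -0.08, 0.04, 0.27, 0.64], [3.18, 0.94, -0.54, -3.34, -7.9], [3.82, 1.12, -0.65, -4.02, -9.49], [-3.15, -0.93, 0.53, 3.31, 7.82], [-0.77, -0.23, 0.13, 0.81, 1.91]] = z @ [[-1.6, -0.47, 0.27, 1.68, 3.97]]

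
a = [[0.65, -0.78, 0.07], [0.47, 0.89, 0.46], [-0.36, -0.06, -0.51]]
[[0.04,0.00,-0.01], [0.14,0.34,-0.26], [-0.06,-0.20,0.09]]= a@[[0.16, 0.17, -0.23], [0.08, 0.16, -0.18], [-0.01, 0.25, 0.01]]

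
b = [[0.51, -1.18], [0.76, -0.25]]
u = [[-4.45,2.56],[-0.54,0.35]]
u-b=[[-4.96, 3.74], [-1.3, 0.6]]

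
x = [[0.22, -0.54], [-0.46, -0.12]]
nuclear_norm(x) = 1.06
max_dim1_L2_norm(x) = 0.58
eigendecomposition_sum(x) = [[0.38, -0.30], [-0.25, 0.20]] + [[-0.16,-0.24],[-0.21,-0.32]]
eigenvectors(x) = [[0.83, 0.61], [-0.55, 0.79]]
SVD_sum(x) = [[0.33, -0.47], [-0.1, 0.14]] + [[-0.11, -0.07], [-0.36, -0.26]]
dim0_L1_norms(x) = [0.68, 0.66]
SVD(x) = [[0.96, -0.28], [-0.28, -0.96]] @ diag([0.5921410794347641, 0.46407859468610735]) @ [[0.57, -0.82], [0.82, 0.57]]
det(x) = -0.27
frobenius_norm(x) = 0.75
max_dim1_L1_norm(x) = 0.76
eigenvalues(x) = [0.58, -0.48]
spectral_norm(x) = 0.59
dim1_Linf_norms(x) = [0.54, 0.46]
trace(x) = 0.10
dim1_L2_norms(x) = [0.58, 0.48]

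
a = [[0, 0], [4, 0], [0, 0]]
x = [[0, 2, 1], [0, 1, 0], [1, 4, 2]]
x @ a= [[8, 0], [4, 0], [16, 0]]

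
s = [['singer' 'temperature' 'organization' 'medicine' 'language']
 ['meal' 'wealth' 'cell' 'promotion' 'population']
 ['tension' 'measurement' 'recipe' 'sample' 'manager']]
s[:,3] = ['medicine', 'promotion', 'sample']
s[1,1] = 'wealth'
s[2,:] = ['tension', 'measurement', 'recipe', 'sample', 'manager']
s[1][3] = 'promotion'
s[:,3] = ['medicine', 'promotion', 'sample']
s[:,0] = ['singer', 'meal', 'tension']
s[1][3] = 'promotion'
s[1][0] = 'meal'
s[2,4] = 'manager'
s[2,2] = 'recipe'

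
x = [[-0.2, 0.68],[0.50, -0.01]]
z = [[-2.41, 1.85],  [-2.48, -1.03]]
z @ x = [[1.41, -1.66], [-0.02, -1.68]]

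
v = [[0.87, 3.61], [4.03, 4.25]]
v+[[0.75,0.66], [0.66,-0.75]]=[[1.62,4.27], [4.69,3.50]]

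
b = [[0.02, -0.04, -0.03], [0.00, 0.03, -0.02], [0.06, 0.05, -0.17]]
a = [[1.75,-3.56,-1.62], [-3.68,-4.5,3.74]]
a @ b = [[-0.06, -0.26, 0.29],[0.15, 0.2, -0.44]]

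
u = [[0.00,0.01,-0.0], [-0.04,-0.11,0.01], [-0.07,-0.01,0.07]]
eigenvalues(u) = [0.07, -0.0, -0.11]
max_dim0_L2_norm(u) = 0.11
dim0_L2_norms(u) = [0.08, 0.11, 0.07]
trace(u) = -0.04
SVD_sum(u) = [[0.00,  0.01,  -0.0], [-0.06,  -0.08,  0.04], [-0.04,  -0.05,  0.03]] + [[-0.00, 0.00, 0.00],  [0.02, -0.03, -0.03],  [-0.03, 0.04, 0.04]] + [[-0.00, 0.0, -0.0], [-0.00, 0.0, -0.0], [0.0, -0.00, 0.0]]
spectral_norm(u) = 0.13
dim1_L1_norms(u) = [0.01, 0.16, 0.15]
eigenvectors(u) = [[0.01, 0.72, 0.09], [0.05, -0.21, -1.00], [1.00, 0.66, -0.02]]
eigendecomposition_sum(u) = [[-0.0, -0.0, 0.00], [-0.00, -0.00, 0.0], [-0.07, -0.01, 0.07]] + [[-0.0, -0.00, 0.00], [0.00, 0.0, -0.00], [-0.0, -0.0, 0.00]] + [[0.00, 0.01, -0.00], [-0.04, -0.11, 0.01], [-0.0, -0.00, 0.0]]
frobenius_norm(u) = 0.15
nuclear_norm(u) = 0.21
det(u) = 0.00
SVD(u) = [[-0.06,  0.08,  1.00], [0.83,  -0.54,  0.09], [0.55,  0.84,  -0.03]] @ diag([0.13001003186062116, 0.08302774750391365, 0.0019454459711447554]) @ [[-0.55, -0.75, 0.36], [-0.44, 0.63, 0.64], [-0.71, 0.19, -0.68]]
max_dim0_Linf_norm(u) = 0.11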